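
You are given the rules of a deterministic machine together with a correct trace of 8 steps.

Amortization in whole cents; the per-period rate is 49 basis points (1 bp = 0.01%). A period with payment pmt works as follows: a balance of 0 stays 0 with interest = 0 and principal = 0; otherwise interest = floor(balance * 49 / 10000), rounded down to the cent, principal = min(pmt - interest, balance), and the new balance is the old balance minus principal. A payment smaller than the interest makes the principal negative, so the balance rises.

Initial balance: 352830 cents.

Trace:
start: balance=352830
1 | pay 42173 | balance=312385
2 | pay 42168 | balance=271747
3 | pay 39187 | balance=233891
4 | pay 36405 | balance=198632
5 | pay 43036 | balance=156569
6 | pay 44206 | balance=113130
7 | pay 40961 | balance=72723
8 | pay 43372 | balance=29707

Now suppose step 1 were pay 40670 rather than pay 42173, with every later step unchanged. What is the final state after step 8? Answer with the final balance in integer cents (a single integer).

(re-executing from step 1 with the substitution; state before step 1: balance=352830)
1 | pay 40670 | balance=313888
2 | pay 42168 | balance=273258
3 | pay 39187 | balance=235409
4 | pay 36405 | balance=200157
5 | pay 43036 | balance=158101
6 | pay 44206 | balance=114669
7 | pay 40961 | balance=74269
8 | pay 43372 | balance=31260

31260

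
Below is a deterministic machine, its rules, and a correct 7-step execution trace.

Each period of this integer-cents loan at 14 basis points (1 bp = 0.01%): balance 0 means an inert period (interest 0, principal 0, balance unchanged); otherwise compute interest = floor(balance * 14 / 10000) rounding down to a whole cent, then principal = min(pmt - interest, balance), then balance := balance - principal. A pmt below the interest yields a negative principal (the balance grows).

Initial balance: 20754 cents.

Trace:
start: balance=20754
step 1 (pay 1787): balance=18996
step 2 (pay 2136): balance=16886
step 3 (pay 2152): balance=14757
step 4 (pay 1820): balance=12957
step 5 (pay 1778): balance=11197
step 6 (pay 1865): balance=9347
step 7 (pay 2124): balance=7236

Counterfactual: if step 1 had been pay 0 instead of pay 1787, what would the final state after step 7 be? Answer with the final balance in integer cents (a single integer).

(re-executing from step 1 with the substitution; state before step 1: balance=20754)
step 1 (pay 0): balance=20783
step 2 (pay 2136): balance=18676
step 3 (pay 2152): balance=16550
step 4 (pay 1820): balance=14753
step 5 (pay 1778): balance=12995
step 6 (pay 1865): balance=11148
step 7 (pay 2124): balance=9039

9039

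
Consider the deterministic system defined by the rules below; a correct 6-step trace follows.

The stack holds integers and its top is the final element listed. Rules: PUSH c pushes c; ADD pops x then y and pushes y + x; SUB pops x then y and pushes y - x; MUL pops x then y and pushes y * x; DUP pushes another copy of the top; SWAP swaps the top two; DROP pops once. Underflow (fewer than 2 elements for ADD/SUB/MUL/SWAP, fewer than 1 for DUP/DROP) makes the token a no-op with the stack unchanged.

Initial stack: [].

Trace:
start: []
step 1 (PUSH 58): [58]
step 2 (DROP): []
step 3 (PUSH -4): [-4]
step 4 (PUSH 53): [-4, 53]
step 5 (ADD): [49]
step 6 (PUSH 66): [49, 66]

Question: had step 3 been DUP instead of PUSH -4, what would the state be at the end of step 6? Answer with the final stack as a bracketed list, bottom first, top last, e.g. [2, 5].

(re-executing from step 3 with the substitution; state before step 3: [])
step 3 (DUP): []
step 4 (PUSH 53): [53]
step 5 (ADD): [53]
step 6 (PUSH 66): [53, 66]

[53, 66]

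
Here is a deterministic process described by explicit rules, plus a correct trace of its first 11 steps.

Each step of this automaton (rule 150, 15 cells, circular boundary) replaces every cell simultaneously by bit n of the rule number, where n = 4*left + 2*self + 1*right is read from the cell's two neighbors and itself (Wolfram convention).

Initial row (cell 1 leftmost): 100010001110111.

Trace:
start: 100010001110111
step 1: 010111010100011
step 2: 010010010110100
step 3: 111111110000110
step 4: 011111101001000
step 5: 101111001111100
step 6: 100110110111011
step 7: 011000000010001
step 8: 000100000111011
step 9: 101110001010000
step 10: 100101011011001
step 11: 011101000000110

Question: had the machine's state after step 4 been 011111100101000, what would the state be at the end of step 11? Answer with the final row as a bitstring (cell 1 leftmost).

011011110011101

state after step 4 := 011111100101000
step 5: 101111011101100
step 6: 100110001000011
step 7: 011001011100101
step 8: 000111001011101
step 9: 101010111001001
step 10: 001010010111110
step 11: 011011110011101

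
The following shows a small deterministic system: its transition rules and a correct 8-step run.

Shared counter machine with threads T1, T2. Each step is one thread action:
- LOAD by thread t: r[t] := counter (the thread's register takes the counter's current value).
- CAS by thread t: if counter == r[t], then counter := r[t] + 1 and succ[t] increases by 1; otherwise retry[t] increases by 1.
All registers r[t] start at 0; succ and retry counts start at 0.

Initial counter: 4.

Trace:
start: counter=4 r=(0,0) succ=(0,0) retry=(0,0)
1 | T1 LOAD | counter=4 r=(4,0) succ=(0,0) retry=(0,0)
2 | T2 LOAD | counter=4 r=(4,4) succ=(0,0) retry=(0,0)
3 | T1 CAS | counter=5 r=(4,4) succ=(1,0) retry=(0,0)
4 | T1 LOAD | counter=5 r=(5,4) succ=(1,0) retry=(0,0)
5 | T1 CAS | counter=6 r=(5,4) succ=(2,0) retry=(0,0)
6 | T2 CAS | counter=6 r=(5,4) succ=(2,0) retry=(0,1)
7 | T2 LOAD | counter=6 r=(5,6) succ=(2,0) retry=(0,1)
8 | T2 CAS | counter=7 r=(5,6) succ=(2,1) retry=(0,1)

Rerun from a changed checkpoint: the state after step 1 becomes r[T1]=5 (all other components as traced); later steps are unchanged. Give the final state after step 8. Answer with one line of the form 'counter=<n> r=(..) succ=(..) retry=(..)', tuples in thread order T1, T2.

counter=6 r=(4,5) succ=(1,1) retry=(1,1)

state after step 1 := counter=4 r=(5,0) succ=(0,0) retry=(0,0)
2 | T2 LOAD | counter=4 r=(5,4) succ=(0,0) retry=(0,0)
3 | T1 CAS | counter=4 r=(5,4) succ=(0,0) retry=(1,0)
4 | T1 LOAD | counter=4 r=(4,4) succ=(0,0) retry=(1,0)
5 | T1 CAS | counter=5 r=(4,4) succ=(1,0) retry=(1,0)
6 | T2 CAS | counter=5 r=(4,4) succ=(1,0) retry=(1,1)
7 | T2 LOAD | counter=5 r=(4,5) succ=(1,0) retry=(1,1)
8 | T2 CAS | counter=6 r=(4,5) succ=(1,1) retry=(1,1)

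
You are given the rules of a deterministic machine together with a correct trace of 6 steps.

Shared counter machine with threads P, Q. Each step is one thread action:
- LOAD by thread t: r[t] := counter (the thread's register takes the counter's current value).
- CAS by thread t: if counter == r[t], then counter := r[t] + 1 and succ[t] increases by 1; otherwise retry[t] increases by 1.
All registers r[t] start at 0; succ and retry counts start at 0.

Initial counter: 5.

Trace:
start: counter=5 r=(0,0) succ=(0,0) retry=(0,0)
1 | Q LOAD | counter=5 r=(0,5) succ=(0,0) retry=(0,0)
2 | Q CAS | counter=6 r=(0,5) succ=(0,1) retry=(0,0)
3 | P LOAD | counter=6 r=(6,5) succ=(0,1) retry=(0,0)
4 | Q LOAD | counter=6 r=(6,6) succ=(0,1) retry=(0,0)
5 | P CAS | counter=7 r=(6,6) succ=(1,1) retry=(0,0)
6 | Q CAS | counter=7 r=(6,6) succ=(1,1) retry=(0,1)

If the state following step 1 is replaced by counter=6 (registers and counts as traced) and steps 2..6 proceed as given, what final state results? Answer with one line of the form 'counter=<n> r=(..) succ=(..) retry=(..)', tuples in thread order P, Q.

counter=7 r=(6,6) succ=(1,0) retry=(0,2)

state after step 1 := counter=6 r=(0,5) succ=(0,0) retry=(0,0)
2 | Q CAS | counter=6 r=(0,5) succ=(0,0) retry=(0,1)
3 | P LOAD | counter=6 r=(6,5) succ=(0,0) retry=(0,1)
4 | Q LOAD | counter=6 r=(6,6) succ=(0,0) retry=(0,1)
5 | P CAS | counter=7 r=(6,6) succ=(1,0) retry=(0,1)
6 | Q CAS | counter=7 r=(6,6) succ=(1,0) retry=(0,2)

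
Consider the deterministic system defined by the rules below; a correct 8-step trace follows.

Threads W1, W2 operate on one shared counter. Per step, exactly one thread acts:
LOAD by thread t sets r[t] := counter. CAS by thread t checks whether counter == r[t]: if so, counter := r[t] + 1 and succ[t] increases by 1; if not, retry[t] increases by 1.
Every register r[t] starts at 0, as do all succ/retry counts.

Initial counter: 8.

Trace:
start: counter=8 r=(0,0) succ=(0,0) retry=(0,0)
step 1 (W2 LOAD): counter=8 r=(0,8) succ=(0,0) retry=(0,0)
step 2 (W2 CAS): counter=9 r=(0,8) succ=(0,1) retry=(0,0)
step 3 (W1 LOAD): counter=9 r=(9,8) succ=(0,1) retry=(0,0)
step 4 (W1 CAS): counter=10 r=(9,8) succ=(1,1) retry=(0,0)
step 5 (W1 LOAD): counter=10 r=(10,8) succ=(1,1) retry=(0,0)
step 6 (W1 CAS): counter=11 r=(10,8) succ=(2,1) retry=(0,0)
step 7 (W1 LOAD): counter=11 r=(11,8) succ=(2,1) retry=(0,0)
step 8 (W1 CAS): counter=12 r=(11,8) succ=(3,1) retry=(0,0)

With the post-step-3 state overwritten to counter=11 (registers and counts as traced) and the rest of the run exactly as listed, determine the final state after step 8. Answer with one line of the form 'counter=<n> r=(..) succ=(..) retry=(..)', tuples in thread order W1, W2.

state after step 3 := counter=11 r=(9,8) succ=(0,1) retry=(0,0)
step 4 (W1 CAS): counter=11 r=(9,8) succ=(0,1) retry=(1,0)
step 5 (W1 LOAD): counter=11 r=(11,8) succ=(0,1) retry=(1,0)
step 6 (W1 CAS): counter=12 r=(11,8) succ=(1,1) retry=(1,0)
step 7 (W1 LOAD): counter=12 r=(12,8) succ=(1,1) retry=(1,0)
step 8 (W1 CAS): counter=13 r=(12,8) succ=(2,1) retry=(1,0)

counter=13 r=(12,8) succ=(2,1) retry=(1,0)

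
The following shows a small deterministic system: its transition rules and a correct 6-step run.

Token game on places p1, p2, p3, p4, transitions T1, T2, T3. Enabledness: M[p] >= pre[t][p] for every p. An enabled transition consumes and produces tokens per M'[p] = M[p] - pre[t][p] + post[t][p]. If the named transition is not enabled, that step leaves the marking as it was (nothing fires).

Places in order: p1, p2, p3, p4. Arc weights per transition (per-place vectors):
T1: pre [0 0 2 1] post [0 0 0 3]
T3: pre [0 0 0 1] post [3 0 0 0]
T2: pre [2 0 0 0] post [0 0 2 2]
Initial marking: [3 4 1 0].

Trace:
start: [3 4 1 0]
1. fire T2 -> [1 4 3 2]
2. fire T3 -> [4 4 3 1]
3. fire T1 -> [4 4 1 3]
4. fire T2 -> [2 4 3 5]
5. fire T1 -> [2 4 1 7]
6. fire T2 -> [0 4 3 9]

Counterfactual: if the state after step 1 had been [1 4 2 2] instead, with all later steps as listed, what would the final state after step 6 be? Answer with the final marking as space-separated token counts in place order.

state after step 1 := [1 4 2 2]
2. fire T3 -> [4 4 2 1]
3. fire T1 -> [4 4 0 3]
4. fire T2 -> [2 4 2 5]
5. fire T1 -> [2 4 0 7]
6. fire T2 -> [0 4 2 9]

0 4 2 9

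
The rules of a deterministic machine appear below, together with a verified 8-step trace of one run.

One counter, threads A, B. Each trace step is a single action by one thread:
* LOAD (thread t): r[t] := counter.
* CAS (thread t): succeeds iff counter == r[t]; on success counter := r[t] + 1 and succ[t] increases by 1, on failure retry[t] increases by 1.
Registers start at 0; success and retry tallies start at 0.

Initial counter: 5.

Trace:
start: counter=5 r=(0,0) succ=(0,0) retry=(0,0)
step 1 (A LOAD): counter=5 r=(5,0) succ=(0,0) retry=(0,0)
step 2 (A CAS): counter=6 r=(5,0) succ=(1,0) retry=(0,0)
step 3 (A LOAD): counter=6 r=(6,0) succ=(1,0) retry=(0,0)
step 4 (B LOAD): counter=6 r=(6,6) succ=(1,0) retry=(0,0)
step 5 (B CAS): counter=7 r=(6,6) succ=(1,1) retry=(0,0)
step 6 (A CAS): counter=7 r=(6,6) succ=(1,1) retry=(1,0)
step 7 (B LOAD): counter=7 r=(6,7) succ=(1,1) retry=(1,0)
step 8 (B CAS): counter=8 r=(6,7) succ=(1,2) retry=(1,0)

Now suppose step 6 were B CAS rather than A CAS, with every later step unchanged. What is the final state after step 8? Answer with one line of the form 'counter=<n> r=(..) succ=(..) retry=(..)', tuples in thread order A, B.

(re-executing from step 6 with the substitution; state before step 6: counter=7 r=(6,6) succ=(1,1) retry=(0,0))
step 6 (B CAS): counter=7 r=(6,6) succ=(1,1) retry=(0,1)
step 7 (B LOAD): counter=7 r=(6,7) succ=(1,1) retry=(0,1)
step 8 (B CAS): counter=8 r=(6,7) succ=(1,2) retry=(0,1)

counter=8 r=(6,7) succ=(1,2) retry=(0,1)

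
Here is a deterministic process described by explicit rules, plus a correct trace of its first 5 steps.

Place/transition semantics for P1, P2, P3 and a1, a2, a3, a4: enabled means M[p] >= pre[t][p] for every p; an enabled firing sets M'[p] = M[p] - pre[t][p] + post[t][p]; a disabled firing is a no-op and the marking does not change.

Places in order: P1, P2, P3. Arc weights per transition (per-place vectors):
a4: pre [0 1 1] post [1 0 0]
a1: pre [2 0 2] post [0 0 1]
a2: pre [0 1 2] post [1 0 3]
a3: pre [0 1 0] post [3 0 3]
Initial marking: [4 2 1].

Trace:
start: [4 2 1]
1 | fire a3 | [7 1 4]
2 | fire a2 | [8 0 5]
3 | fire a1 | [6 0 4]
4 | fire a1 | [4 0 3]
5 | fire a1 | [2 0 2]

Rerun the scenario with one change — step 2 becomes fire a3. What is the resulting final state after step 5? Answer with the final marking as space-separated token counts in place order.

(re-executing from step 2 with the substitution; state before step 2: [7 1 4])
2 | fire a3 | [10 0 7]
3 | fire a1 | [8 0 6]
4 | fire a1 | [6 0 5]
5 | fire a1 | [4 0 4]

4 0 4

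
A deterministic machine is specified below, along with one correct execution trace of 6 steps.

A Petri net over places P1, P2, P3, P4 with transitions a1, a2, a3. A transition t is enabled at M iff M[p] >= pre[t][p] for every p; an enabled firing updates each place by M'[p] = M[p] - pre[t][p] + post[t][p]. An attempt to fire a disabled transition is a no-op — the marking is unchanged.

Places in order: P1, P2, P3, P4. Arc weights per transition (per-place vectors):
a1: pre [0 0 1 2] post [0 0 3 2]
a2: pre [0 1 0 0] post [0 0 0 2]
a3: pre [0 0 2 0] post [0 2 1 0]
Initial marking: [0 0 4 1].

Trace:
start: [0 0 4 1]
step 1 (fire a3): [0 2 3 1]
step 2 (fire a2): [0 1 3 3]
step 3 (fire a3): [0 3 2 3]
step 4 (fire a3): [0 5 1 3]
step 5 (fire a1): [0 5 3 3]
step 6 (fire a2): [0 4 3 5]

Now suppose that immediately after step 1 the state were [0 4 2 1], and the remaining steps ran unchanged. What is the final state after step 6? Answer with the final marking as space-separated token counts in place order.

state after step 1 := [0 4 2 1]
step 2 (fire a2): [0 3 2 3]
step 3 (fire a3): [0 5 1 3]
step 4 (fire a3): [0 5 1 3]
step 5 (fire a1): [0 5 3 3]
step 6 (fire a2): [0 4 3 5]

0 4 3 5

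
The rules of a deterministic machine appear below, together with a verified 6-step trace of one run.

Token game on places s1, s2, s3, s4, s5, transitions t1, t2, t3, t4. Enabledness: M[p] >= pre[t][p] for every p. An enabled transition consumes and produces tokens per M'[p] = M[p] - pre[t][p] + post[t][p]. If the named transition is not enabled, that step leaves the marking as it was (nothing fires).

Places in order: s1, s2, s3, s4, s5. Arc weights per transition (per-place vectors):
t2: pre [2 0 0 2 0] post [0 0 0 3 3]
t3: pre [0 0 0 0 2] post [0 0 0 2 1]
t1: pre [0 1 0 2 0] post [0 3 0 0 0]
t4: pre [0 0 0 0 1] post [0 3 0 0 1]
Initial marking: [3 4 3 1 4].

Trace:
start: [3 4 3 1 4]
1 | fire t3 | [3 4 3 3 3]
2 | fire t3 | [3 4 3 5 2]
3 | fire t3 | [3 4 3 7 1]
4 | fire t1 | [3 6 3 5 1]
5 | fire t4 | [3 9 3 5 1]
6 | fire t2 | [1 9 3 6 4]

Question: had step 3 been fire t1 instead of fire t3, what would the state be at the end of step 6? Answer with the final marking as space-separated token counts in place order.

(re-executing from step 3 with the substitution; state before step 3: [3 4 3 5 2])
3 | fire t1 | [3 6 3 3 2]
4 | fire t1 | [3 8 3 1 2]
5 | fire t4 | [3 11 3 1 2]
6 | fire t2 | [3 11 3 1 2]

3 11 3 1 2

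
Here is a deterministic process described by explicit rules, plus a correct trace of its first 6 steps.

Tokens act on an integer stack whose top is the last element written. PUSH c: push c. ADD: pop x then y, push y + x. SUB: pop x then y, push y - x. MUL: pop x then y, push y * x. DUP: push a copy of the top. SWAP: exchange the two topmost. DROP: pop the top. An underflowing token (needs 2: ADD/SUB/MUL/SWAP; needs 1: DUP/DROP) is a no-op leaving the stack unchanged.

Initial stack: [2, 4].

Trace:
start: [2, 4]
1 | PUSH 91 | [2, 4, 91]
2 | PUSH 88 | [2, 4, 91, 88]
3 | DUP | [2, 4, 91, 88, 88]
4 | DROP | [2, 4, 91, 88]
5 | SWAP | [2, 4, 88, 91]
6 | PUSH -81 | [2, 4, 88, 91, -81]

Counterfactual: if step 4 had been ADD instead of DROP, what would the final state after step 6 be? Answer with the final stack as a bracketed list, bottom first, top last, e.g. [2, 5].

[2, 4, 176, 91, -81]

(re-executing from step 4 with the substitution; state before step 4: [2, 4, 91, 88, 88])
4 | ADD | [2, 4, 91, 176]
5 | SWAP | [2, 4, 176, 91]
6 | PUSH -81 | [2, 4, 176, 91, -81]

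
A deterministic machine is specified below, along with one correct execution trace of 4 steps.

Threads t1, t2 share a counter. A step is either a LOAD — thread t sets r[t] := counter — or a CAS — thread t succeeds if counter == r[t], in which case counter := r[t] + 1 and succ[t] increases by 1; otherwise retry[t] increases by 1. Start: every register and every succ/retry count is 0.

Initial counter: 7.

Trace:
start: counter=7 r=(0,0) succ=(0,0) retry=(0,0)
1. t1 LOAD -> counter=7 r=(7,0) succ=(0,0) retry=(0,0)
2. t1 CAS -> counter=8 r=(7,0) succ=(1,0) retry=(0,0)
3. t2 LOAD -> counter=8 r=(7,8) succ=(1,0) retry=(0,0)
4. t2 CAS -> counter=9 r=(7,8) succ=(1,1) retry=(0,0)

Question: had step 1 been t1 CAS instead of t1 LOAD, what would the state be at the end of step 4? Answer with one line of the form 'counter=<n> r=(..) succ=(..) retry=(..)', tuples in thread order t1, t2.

(re-executing from step 1 with the substitution; state before step 1: counter=7 r=(0,0) succ=(0,0) retry=(0,0))
1. t1 CAS -> counter=7 r=(0,0) succ=(0,0) retry=(1,0)
2. t1 CAS -> counter=7 r=(0,0) succ=(0,0) retry=(2,0)
3. t2 LOAD -> counter=7 r=(0,7) succ=(0,0) retry=(2,0)
4. t2 CAS -> counter=8 r=(0,7) succ=(0,1) retry=(2,0)

counter=8 r=(0,7) succ=(0,1) retry=(2,0)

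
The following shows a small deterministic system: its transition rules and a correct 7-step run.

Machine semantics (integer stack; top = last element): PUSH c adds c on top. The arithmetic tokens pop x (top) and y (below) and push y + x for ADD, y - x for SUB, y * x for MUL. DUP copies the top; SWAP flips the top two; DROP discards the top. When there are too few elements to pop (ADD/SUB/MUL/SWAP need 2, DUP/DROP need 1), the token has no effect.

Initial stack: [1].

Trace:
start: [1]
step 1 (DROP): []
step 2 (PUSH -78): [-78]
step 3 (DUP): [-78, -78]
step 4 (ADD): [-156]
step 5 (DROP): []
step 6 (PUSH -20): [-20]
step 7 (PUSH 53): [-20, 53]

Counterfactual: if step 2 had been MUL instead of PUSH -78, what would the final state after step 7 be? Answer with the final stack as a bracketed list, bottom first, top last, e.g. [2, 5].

(re-executing from step 2 with the substitution; state before step 2: [])
step 2 (MUL): []
step 3 (DUP): []
step 4 (ADD): []
step 5 (DROP): []
step 6 (PUSH -20): [-20]
step 7 (PUSH 53): [-20, 53]

[-20, 53]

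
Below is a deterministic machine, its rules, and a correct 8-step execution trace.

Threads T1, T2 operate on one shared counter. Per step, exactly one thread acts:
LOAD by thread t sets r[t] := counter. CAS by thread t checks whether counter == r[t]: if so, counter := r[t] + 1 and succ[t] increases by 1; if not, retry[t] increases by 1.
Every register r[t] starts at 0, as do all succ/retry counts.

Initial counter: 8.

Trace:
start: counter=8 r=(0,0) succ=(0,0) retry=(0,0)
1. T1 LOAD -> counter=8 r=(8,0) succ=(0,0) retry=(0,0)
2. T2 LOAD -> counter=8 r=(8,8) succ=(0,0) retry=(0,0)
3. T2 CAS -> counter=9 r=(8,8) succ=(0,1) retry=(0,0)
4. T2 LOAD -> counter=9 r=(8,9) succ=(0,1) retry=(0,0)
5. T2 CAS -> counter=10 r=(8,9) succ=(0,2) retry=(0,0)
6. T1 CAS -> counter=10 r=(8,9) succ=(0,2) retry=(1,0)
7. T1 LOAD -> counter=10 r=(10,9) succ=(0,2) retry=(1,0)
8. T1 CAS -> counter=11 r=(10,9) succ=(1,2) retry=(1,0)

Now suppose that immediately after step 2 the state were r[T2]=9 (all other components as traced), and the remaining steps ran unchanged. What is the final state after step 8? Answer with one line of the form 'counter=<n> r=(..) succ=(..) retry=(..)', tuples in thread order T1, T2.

state after step 2 := counter=8 r=(8,9) succ=(0,0) retry=(0,0)
3. T2 CAS -> counter=8 r=(8,9) succ=(0,0) retry=(0,1)
4. T2 LOAD -> counter=8 r=(8,8) succ=(0,0) retry=(0,1)
5. T2 CAS -> counter=9 r=(8,8) succ=(0,1) retry=(0,1)
6. T1 CAS -> counter=9 r=(8,8) succ=(0,1) retry=(1,1)
7. T1 LOAD -> counter=9 r=(9,8) succ=(0,1) retry=(1,1)
8. T1 CAS -> counter=10 r=(9,8) succ=(1,1) retry=(1,1)

counter=10 r=(9,8) succ=(1,1) retry=(1,1)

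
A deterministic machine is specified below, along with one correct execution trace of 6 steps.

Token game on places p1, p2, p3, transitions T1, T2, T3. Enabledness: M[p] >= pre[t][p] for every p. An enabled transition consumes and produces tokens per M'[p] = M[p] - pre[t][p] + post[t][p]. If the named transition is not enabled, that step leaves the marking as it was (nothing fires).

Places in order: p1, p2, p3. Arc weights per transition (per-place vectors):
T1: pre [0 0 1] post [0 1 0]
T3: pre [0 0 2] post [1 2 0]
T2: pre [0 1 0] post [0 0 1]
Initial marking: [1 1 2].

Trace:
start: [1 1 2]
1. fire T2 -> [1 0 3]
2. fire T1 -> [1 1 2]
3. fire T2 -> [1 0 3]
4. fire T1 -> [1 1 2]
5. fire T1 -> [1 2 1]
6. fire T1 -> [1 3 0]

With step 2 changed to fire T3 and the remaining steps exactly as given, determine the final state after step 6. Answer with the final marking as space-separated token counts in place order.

(re-executing from step 2 with the substitution; state before step 2: [1 0 3])
2. fire T3 -> [2 2 1]
3. fire T2 -> [2 1 2]
4. fire T1 -> [2 2 1]
5. fire T1 -> [2 3 0]
6. fire T1 -> [2 3 0]

2 3 0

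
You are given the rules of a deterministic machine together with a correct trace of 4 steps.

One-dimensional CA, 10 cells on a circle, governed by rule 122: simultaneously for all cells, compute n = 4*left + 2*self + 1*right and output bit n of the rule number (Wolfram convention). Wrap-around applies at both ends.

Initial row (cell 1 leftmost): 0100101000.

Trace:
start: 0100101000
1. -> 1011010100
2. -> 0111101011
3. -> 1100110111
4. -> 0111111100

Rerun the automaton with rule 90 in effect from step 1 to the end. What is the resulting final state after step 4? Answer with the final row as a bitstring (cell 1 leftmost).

0010010110

(re-executing steps 1..4 under rule 90; state before step 1: 0100101000)
1. -> 1011000100
2. -> 0011101011
3. -> 1110100011
4. -> 0010010110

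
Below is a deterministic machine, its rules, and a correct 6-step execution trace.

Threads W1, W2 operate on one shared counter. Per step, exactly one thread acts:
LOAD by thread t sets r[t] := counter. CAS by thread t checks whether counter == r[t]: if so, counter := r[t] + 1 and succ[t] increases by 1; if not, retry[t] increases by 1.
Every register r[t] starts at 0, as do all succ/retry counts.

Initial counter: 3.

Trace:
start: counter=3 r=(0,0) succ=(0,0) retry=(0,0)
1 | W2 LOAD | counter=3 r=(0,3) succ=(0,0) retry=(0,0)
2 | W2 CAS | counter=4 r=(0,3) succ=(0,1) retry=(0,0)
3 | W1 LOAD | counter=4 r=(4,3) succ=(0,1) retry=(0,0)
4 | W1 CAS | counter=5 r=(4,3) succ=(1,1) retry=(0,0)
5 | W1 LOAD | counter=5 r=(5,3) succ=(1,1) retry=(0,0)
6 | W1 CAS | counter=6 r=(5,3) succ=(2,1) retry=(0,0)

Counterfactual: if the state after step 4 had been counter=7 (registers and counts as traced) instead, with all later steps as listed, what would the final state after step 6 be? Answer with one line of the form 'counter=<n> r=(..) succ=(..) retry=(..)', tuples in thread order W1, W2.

counter=8 r=(7,3) succ=(2,1) retry=(0,0)

state after step 4 := counter=7 r=(4,3) succ=(1,1) retry=(0,0)
5 | W1 LOAD | counter=7 r=(7,3) succ=(1,1) retry=(0,0)
6 | W1 CAS | counter=8 r=(7,3) succ=(2,1) retry=(0,0)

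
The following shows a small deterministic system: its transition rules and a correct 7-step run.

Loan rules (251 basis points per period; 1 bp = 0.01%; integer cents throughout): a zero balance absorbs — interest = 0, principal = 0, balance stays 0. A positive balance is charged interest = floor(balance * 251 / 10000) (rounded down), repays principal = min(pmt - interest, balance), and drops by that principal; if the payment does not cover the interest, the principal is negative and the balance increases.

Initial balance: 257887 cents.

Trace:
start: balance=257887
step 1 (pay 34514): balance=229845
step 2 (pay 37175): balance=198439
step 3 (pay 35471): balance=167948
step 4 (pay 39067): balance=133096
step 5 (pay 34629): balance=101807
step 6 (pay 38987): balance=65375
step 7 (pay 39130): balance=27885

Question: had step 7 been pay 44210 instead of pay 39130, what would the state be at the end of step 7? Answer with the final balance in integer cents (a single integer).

22805

(re-executing from step 7 with the substitution; state before step 7: balance=65375)
step 7 (pay 44210): balance=22805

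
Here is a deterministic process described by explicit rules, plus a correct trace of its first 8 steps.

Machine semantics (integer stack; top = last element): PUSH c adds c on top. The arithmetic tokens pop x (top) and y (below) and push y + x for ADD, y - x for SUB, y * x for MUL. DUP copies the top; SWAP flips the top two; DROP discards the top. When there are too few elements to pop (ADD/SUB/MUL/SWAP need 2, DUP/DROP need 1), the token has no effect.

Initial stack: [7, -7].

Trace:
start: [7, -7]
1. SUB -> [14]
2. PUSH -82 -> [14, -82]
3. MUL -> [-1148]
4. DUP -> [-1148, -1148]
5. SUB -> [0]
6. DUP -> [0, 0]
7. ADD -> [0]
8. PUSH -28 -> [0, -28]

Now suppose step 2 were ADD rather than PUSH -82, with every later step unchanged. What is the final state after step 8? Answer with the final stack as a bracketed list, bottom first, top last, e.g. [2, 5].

[0, -28]

(re-executing from step 2 with the substitution; state before step 2: [14])
2. ADD -> [14]
3. MUL -> [14]
4. DUP -> [14, 14]
5. SUB -> [0]
6. DUP -> [0, 0]
7. ADD -> [0]
8. PUSH -28 -> [0, -28]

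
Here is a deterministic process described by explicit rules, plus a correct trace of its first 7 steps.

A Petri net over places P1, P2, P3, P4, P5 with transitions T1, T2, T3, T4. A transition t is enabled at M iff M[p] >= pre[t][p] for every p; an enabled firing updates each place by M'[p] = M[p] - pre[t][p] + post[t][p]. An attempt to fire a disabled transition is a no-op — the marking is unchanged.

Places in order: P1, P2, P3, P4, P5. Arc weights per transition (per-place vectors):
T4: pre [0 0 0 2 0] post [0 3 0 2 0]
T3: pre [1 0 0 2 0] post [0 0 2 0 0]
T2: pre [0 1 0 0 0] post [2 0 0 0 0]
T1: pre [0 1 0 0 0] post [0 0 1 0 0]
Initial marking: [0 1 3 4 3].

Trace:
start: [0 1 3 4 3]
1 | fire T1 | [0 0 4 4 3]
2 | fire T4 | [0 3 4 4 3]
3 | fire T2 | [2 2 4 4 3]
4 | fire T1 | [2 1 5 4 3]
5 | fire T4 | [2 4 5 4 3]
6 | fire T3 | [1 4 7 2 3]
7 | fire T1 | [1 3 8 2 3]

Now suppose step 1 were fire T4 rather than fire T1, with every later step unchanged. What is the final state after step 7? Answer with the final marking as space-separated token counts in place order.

1 7 7 2 3

(re-executing from step 1 with the substitution; state before step 1: [0 1 3 4 3])
1 | fire T4 | [0 4 3 4 3]
2 | fire T4 | [0 7 3 4 3]
3 | fire T2 | [2 6 3 4 3]
4 | fire T1 | [2 5 4 4 3]
5 | fire T4 | [2 8 4 4 3]
6 | fire T3 | [1 8 6 2 3]
7 | fire T1 | [1 7 7 2 3]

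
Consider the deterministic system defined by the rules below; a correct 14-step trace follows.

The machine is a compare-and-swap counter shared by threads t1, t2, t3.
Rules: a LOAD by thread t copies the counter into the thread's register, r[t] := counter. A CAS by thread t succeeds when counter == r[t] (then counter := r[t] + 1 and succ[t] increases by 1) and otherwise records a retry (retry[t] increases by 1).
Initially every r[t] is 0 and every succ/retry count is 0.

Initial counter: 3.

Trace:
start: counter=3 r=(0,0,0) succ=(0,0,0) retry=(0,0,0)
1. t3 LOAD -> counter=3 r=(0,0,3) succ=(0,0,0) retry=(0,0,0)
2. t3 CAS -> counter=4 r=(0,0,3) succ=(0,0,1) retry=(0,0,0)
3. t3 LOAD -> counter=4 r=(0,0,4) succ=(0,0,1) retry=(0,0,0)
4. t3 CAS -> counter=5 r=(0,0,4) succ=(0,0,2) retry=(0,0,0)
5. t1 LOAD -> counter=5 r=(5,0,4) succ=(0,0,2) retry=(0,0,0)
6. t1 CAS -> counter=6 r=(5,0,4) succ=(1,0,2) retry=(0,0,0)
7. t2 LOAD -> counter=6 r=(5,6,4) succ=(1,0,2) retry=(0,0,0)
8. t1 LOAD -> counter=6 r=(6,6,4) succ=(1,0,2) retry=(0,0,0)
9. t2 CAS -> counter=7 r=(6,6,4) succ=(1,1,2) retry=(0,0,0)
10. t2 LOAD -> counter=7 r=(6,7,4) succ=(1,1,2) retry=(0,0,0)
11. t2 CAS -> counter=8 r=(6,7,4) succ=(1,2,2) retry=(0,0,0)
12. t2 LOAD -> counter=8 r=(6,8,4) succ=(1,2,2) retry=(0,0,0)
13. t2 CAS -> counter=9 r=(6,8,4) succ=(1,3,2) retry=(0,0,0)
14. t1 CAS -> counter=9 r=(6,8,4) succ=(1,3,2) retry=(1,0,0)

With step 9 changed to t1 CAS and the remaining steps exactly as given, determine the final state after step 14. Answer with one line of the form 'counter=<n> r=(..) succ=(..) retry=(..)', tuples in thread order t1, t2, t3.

counter=9 r=(6,8,4) succ=(2,2,2) retry=(1,0,0)

(re-executing from step 9 with the substitution; state before step 9: counter=6 r=(6,6,4) succ=(1,0,2) retry=(0,0,0))
9. t1 CAS -> counter=7 r=(6,6,4) succ=(2,0,2) retry=(0,0,0)
10. t2 LOAD -> counter=7 r=(6,7,4) succ=(2,0,2) retry=(0,0,0)
11. t2 CAS -> counter=8 r=(6,7,4) succ=(2,1,2) retry=(0,0,0)
12. t2 LOAD -> counter=8 r=(6,8,4) succ=(2,1,2) retry=(0,0,0)
13. t2 CAS -> counter=9 r=(6,8,4) succ=(2,2,2) retry=(0,0,0)
14. t1 CAS -> counter=9 r=(6,8,4) succ=(2,2,2) retry=(1,0,0)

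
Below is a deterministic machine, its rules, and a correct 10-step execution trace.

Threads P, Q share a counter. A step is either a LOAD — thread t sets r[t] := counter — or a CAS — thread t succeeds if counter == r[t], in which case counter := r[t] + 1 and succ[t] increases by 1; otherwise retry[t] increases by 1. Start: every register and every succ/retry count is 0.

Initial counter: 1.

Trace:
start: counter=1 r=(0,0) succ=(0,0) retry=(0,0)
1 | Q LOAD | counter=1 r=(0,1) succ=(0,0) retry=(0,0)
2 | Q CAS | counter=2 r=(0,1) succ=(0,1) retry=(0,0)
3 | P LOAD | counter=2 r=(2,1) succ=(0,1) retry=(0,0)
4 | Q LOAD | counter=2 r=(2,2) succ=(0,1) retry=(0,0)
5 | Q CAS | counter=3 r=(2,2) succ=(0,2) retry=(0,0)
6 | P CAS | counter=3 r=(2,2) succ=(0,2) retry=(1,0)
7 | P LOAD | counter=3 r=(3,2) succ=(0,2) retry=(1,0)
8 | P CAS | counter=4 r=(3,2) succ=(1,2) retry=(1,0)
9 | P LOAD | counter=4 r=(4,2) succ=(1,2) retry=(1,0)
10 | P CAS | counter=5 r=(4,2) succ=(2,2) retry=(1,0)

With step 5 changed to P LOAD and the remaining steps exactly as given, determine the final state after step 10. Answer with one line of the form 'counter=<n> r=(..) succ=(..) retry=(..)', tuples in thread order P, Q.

counter=5 r=(4,2) succ=(3,1) retry=(0,0)

(re-executing from step 5 with the substitution; state before step 5: counter=2 r=(2,2) succ=(0,1) retry=(0,0))
5 | P LOAD | counter=2 r=(2,2) succ=(0,1) retry=(0,0)
6 | P CAS | counter=3 r=(2,2) succ=(1,1) retry=(0,0)
7 | P LOAD | counter=3 r=(3,2) succ=(1,1) retry=(0,0)
8 | P CAS | counter=4 r=(3,2) succ=(2,1) retry=(0,0)
9 | P LOAD | counter=4 r=(4,2) succ=(2,1) retry=(0,0)
10 | P CAS | counter=5 r=(4,2) succ=(3,1) retry=(0,0)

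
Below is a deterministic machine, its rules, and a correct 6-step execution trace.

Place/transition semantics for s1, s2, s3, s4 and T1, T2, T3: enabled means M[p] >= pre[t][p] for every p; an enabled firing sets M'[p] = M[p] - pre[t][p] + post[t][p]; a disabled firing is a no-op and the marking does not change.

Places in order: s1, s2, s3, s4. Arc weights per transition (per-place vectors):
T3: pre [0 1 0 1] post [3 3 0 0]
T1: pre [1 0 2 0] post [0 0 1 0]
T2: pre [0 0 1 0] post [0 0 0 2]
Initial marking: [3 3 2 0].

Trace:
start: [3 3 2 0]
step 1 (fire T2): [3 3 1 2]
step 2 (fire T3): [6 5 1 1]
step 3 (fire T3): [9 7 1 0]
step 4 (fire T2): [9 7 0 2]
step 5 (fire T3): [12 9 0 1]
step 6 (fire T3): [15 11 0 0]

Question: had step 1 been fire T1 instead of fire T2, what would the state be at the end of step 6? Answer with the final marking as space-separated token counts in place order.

(re-executing from step 1 with the substitution; state before step 1: [3 3 2 0])
step 1 (fire T1): [2 3 1 0]
step 2 (fire T3): [2 3 1 0]
step 3 (fire T3): [2 3 1 0]
step 4 (fire T2): [2 3 0 2]
step 5 (fire T3): [5 5 0 1]
step 6 (fire T3): [8 7 0 0]

8 7 0 0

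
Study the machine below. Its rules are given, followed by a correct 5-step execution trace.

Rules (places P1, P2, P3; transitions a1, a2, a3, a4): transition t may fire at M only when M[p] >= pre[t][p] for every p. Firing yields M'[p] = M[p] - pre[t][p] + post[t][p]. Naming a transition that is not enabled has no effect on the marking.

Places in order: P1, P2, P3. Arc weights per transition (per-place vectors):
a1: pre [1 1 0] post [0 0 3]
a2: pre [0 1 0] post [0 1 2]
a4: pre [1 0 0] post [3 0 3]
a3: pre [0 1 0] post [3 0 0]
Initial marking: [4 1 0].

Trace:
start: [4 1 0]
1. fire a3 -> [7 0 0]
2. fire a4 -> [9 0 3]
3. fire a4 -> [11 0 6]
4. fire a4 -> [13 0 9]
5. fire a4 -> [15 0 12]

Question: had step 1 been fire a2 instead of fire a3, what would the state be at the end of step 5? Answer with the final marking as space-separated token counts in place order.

12 1 14

(re-executing from step 1 with the substitution; state before step 1: [4 1 0])
1. fire a2 -> [4 1 2]
2. fire a4 -> [6 1 5]
3. fire a4 -> [8 1 8]
4. fire a4 -> [10 1 11]
5. fire a4 -> [12 1 14]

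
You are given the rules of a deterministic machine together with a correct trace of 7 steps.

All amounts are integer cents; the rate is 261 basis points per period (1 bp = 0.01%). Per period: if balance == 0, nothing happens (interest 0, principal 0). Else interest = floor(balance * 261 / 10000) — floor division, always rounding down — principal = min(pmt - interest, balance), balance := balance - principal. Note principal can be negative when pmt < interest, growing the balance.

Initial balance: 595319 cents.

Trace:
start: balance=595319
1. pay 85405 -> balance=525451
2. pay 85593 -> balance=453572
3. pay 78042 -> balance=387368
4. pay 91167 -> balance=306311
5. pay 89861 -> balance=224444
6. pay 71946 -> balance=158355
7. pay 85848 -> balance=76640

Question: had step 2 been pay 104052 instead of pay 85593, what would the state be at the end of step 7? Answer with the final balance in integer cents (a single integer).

55642

(re-executing from step 2 with the substitution; state before step 2: balance=525451)
2. pay 104052 -> balance=435113
3. pay 78042 -> balance=368427
4. pay 91167 -> balance=286875
5. pay 89861 -> balance=204501
6. pay 71946 -> balance=137892
7. pay 85848 -> balance=55642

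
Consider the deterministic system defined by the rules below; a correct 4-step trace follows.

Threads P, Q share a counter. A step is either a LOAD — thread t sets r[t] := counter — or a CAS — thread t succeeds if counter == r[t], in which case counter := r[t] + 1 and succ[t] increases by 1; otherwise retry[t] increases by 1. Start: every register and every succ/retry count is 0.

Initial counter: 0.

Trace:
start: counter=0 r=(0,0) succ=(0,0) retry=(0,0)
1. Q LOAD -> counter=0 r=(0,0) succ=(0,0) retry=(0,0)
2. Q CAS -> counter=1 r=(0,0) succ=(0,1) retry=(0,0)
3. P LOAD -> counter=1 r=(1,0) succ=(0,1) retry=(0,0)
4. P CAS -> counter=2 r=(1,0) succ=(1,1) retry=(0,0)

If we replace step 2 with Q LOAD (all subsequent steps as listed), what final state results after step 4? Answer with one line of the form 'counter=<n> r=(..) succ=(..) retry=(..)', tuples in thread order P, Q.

counter=1 r=(0,0) succ=(1,0) retry=(0,0)

(re-executing from step 2 with the substitution; state before step 2: counter=0 r=(0,0) succ=(0,0) retry=(0,0))
2. Q LOAD -> counter=0 r=(0,0) succ=(0,0) retry=(0,0)
3. P LOAD -> counter=0 r=(0,0) succ=(0,0) retry=(0,0)
4. P CAS -> counter=1 r=(0,0) succ=(1,0) retry=(0,0)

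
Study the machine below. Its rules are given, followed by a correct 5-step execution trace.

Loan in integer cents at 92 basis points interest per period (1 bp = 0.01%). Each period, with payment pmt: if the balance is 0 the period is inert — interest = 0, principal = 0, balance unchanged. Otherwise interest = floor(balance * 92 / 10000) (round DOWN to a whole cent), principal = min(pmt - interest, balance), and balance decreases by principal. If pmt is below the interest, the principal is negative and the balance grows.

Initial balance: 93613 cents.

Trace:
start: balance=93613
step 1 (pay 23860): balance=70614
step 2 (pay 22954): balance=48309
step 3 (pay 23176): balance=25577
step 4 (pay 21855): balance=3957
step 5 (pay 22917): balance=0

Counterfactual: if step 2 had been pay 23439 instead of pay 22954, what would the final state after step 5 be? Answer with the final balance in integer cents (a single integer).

(re-executing from step 2 with the substitution; state before step 2: balance=70614)
step 2 (pay 23439): balance=47824
step 3 (pay 23176): balance=25087
step 4 (pay 21855): balance=3462
step 5 (pay 22917): balance=0

0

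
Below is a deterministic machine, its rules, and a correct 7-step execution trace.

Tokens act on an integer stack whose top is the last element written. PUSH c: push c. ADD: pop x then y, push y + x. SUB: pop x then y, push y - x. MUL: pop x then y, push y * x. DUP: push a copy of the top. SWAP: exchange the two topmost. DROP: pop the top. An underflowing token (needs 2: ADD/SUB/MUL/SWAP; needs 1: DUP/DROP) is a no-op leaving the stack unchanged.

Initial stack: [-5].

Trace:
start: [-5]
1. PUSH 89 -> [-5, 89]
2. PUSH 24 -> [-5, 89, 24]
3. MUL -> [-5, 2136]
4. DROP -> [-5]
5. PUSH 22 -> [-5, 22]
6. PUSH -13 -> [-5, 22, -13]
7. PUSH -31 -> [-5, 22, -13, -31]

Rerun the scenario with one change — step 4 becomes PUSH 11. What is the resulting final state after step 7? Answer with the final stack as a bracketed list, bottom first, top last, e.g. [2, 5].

(re-executing from step 4 with the substitution; state before step 4: [-5, 2136])
4. PUSH 11 -> [-5, 2136, 11]
5. PUSH 22 -> [-5, 2136, 11, 22]
6. PUSH -13 -> [-5, 2136, 11, 22, -13]
7. PUSH -31 -> [-5, 2136, 11, 22, -13, -31]

[-5, 2136, 11, 22, -13, -31]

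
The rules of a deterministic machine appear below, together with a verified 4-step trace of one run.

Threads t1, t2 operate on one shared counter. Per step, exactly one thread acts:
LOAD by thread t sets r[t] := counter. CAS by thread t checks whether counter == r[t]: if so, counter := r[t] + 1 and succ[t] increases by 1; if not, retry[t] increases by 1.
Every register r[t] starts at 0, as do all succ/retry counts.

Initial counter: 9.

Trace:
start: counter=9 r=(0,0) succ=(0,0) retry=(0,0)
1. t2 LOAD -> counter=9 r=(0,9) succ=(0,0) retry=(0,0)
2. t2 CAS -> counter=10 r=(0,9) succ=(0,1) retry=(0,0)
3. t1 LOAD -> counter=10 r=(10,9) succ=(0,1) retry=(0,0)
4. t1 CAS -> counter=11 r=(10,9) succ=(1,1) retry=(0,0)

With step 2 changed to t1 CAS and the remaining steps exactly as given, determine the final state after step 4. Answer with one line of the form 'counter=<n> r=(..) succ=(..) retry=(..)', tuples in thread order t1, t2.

(re-executing from step 2 with the substitution; state before step 2: counter=9 r=(0,9) succ=(0,0) retry=(0,0))
2. t1 CAS -> counter=9 r=(0,9) succ=(0,0) retry=(1,0)
3. t1 LOAD -> counter=9 r=(9,9) succ=(0,0) retry=(1,0)
4. t1 CAS -> counter=10 r=(9,9) succ=(1,0) retry=(1,0)

counter=10 r=(9,9) succ=(1,0) retry=(1,0)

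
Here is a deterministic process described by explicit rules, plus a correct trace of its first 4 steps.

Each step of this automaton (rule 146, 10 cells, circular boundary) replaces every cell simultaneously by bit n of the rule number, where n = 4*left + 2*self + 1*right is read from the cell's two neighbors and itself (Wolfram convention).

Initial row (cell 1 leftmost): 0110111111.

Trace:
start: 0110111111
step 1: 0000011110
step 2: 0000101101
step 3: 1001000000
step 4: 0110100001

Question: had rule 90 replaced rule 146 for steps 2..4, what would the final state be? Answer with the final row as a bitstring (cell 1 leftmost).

1111000000

(re-executing steps 2..4 under rule 90; state before step 2: 0000011110)
step 2: 0000110011
step 3: 1001111111
step 4: 1111000000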